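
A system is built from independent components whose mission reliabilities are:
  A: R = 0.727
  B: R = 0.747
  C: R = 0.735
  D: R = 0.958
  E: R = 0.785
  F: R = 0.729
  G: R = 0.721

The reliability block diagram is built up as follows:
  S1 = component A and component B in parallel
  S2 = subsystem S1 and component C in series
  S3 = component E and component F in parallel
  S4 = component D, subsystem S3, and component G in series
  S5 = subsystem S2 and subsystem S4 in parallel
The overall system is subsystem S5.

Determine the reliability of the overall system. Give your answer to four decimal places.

Parallel (A and B): 1 − (1 − 0.727000)(1 − 0.747000) = 0.930931
Series ([0.930931] and C): 0.930931 × 0.735000 = 0.684234
Parallel (E and F): 1 − (1 − 0.785000)(1 − 0.729000) = 0.941735
Series (D, [0.941735], and G): 0.958000 × 0.941735 × 0.721000 = 0.650473
Parallel ([0.684234] and [0.650473]): 1 − (1 − 0.684234)(1 − 0.650473) = 0.8896

0.8896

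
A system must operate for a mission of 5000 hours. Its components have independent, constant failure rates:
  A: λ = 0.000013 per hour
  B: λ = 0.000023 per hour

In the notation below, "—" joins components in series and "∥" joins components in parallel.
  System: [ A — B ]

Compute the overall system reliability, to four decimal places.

R(A) = exp(−0.000013 × 5000) = 0.937067
R(B) = exp(−0.000023 × 5000) = 0.891366
Series (A and B): 0.937067 × 0.891366 = 0.8353

0.8353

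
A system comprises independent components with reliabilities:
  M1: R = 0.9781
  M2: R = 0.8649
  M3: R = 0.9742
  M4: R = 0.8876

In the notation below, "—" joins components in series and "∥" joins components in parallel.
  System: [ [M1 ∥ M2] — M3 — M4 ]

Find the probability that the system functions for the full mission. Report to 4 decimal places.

0.8621

Parallel (M1 and M2): 1 − (1 − 0.978100)(1 − 0.864900) = 0.997041
Series ([0.997041], M3, and M4): 0.997041 × 0.974200 × 0.887600 = 0.8621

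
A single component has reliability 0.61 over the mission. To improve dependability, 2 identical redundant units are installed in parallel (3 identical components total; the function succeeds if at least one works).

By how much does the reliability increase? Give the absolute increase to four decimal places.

R_before = 0.61
R_after = 1 − (1 − 0.61)^3 = 0.9407
ΔR = 0.9407 − 0.61 = 0.3307

0.3307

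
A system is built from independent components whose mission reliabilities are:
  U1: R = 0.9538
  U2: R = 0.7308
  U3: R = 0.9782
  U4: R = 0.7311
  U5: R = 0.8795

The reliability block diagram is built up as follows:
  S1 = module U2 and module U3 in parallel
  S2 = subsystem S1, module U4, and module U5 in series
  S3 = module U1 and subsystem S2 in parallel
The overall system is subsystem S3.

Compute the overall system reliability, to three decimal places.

Parallel (U2 and U3): 1 − (1 − 0.73080)(1 − 0.97820) = 0.99413
Series ([0.99413], U4, and U5): 0.99413 × 0.73110 × 0.87950 = 0.63923
Parallel (U1 and [0.63923]): 1 − (1 − 0.95380)(1 − 0.63923) = 0.983

0.983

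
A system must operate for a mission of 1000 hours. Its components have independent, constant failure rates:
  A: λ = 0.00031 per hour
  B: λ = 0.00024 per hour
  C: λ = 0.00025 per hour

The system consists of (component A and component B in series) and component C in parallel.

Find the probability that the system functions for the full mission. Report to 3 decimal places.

R(A) = exp(−0.00031 × 1000) = 0.73345
R(B) = exp(−0.00024 × 1000) = 0.78663
R(C) = exp(−0.00025 × 1000) = 0.77880
Series (A and B): 0.73345 × 0.78663 = 0.57695
Parallel ([0.57695] and C): 1 − (1 − 0.57695)(1 − 0.77880) = 0.906

0.906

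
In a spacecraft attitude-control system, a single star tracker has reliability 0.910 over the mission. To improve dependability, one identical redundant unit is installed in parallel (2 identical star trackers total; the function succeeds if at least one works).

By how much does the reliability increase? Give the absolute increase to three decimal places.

R_before = 0.910
R_after = 1 − (1 − 0.910)^2 = 0.992
ΔR = 0.992 − 0.910 = 0.082

0.082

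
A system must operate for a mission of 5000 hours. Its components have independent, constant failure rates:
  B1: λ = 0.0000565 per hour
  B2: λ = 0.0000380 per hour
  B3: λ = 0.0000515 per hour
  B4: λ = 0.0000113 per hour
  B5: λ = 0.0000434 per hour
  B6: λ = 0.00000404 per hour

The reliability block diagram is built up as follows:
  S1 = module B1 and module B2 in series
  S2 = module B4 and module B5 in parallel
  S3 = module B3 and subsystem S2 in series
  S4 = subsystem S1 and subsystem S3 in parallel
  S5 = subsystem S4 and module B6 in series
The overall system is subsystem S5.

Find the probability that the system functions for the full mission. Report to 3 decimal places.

R(B1) = exp(−0.0000565 × 5000) = 0.75390
R(B2) = exp(−0.0000380 × 5000) = 0.82696
R(B3) = exp(−0.0000515 × 5000) = 0.77298
R(B4) = exp(−0.0000113 × 5000) = 0.94507
R(B5) = exp(−0.0000434 × 5000) = 0.80493
R(B6) = exp(−0.00000404 × 5000) = 0.98000
Series (B1 and B2): 0.75390 × 0.82696 = 0.62345
Parallel (B4 and B5): 1 − (1 − 0.94507)(1 − 0.80493) = 0.98928
Series (B3 and [0.98928]): 0.77298 × 0.98928 = 0.76469
Parallel ([0.62345] and [0.76469]): 1 − (1 − 0.62345)(1 − 0.76469) = 0.91139
Series ([0.91139] and B6): 0.91139 × 0.98000 = 0.893

0.893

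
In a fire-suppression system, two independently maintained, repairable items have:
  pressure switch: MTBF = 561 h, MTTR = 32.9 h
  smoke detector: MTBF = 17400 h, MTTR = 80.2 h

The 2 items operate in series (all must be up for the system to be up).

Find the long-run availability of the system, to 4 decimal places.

A(pressure switch) = MTBF/(MTBF+MTTR) = 561/(561+32.9) = 0.944603
A(smoke detector) = MTBF/(MTBF+MTTR) = 17400/(17400+80.2) = 0.995412
Series availability: 0.944603 × 0.995412 = 0.9403

0.9403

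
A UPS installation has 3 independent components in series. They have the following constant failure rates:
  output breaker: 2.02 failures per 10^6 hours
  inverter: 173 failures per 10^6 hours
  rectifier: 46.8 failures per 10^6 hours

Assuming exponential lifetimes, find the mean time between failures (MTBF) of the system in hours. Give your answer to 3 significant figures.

4510

Series of exponential components: λ_sys = Σ λ_i
λ_sys = 0.00000202 + 0.000173 + 0.0000468 = 2.2182e-04 /h
MTBF = 1 / λ_sys = 4510 h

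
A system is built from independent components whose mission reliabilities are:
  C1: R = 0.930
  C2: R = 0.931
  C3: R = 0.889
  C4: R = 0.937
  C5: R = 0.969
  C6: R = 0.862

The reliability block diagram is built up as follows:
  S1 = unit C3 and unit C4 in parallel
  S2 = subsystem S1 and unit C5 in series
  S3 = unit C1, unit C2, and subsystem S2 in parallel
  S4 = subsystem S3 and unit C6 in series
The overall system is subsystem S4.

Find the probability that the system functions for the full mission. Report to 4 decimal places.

Parallel (C3 and C4): 1 − (1 − 0.889000)(1 − 0.937000) = 0.993007
Series ([0.993007] and C5): 0.993007 × 0.969000 = 0.962224
Parallel (C1, C2, and [0.962224]): 1 − (1 − 0.930000)(1 − 0.931000)(1 − 0.962224) = 0.999818
Series ([0.999818] and C6): 0.999818 × 0.862000 = 0.8618

0.8618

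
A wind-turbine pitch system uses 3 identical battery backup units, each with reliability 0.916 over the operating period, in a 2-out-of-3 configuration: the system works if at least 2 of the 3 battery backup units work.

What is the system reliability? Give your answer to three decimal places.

0.980

R = Σ_{i=2}^{3} C(3,i) p^i (1−p)^{3−i} with p = 0.916
C(3,2)·0.916^2·0.084^1 = 0.21144
C(3,3)·0.916^3·0.084^0 = 0.76858
Sum = 0.980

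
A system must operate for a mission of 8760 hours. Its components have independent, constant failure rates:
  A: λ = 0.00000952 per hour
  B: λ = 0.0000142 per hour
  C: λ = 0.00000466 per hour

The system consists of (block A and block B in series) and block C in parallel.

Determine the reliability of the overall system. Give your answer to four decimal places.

0.9925

R(A) = exp(−0.00000952 × 8760) = 0.919987
R(B) = exp(−0.0000142 × 8760) = 0.883034
R(C) = exp(−0.00000466 × 8760) = 0.960000
Series (A and B): 0.919987 × 0.883034 = 0.812380
Parallel ([0.812380] and C): 1 − (1 − 0.812380)(1 − 0.960000) = 0.9925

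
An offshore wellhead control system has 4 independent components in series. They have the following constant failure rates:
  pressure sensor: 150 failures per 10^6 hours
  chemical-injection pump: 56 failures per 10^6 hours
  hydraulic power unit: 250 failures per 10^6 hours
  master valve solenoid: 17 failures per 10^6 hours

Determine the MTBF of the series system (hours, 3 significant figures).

Series of exponential components: λ_sys = Σ λ_i
λ_sys = 0.00015 + 0.000056 + 0.00025 + 0.000017 = 4.7300e-04 /h
MTBF = 1 / λ_sys = 2110 h

2110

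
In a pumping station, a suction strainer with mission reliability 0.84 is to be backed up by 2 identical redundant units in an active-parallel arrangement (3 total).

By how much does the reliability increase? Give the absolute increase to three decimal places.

R_before = 0.84
R_after = 1 − (1 − 0.84)^3 = 0.996
ΔR = 0.996 − 0.84 = 0.156

0.156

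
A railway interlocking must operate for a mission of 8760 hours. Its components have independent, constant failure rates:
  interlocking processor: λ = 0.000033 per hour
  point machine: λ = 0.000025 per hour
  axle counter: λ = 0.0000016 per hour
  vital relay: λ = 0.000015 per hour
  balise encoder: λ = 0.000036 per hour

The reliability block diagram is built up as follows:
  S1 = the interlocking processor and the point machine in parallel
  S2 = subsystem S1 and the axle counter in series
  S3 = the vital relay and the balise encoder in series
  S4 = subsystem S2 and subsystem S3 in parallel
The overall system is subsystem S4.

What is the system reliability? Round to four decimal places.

0.9774

R(interlocking processor) = exp(−0.000033 × 8760) = 0.748952
R(point machine) = exp(−0.000025 × 8760) = 0.803322
R(axle counter) = exp(−0.0000016 × 8760) = 0.986082
R(vital relay) = exp(−0.000015 × 8760) = 0.876867
R(balise encoder) = exp(−0.000036 × 8760) = 0.729526
Parallel (interlocking processor and point machine): 1 − (1 − 0.748952)(1 − 0.803322) = 0.950624
Series ([0.950624] and axle counter): 0.950624 × 0.986082 = 0.937393
Series (vital relay and balise encoder): 0.876867 × 0.729526 = 0.639697
Parallel ([0.937393] and [0.639697]): 1 − (1 − 0.937393)(1 − 0.639697) = 0.9774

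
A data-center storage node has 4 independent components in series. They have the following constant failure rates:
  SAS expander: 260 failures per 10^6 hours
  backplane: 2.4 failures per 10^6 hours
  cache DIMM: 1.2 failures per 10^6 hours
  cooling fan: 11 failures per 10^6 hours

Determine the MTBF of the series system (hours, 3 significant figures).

3640

Series of exponential components: λ_sys = Σ λ_i
λ_sys = 0.00026 + 0.0000024 + 0.0000012 + 0.000011 = 2.7460e-04 /h
MTBF = 1 / λ_sys = 3640 h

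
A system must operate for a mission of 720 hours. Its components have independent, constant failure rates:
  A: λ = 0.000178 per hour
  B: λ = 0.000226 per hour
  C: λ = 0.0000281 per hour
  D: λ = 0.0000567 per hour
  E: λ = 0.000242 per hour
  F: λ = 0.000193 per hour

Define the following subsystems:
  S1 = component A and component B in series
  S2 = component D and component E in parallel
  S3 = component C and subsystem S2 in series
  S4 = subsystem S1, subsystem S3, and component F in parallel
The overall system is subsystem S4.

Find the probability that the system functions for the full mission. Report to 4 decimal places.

0.9991

R(A) = exp(−0.000178 × 720) = 0.879713
R(B) = exp(−0.000226 × 720) = 0.849829
R(C) = exp(−0.0000281 × 720) = 0.979971
R(D) = exp(−0.0000567 × 720) = 0.959998
R(E) = exp(−0.000242 × 720) = 0.840095
R(F) = exp(−0.000193 × 720) = 0.870263
Series (A and B): 0.879713 × 0.849829 = 0.747606
Parallel (D and E): 1 − (1 − 0.959998)(1 − 0.840095) = 0.993603
Series (C and [0.993603]): 0.979971 × 0.993603 = 0.973702
Parallel ([0.747606], [0.973702], and F): 1 − (1 − 0.747606)(1 − 0.973702)(1 − 0.870263) = 0.9991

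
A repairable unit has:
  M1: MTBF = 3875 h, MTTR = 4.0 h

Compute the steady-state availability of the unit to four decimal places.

A(M1) = MTBF/(MTBF+MTTR) = 3875/(3875+4.0) = 0.9990

0.9990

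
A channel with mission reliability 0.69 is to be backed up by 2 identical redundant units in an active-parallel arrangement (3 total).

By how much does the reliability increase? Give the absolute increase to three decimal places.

0.280

R_before = 0.69
R_after = 1 − (1 − 0.69)^3 = 0.970
ΔR = 0.970 − 0.69 = 0.280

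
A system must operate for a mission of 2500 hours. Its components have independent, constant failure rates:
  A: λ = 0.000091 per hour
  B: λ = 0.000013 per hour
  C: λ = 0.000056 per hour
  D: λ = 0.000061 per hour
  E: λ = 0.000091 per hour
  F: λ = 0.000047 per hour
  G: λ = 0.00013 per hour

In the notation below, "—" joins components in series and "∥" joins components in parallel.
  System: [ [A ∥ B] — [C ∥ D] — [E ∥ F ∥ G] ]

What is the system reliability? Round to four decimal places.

R(A) = exp(−0.000091 × 2500) = 0.796522
R(B) = exp(−0.000013 × 2500) = 0.968022
R(C) = exp(−0.000056 × 2500) = 0.869358
R(D) = exp(−0.000061 × 2500) = 0.858559
R(E) = exp(−0.000091 × 2500) = 0.796522
R(F) = exp(−0.000047 × 2500) = 0.889141
R(G) = exp(−0.00013 × 2500) = 0.722527
Parallel (A and B): 1 − (1 − 0.796522)(1 − 0.968022) = 0.993493
Parallel (C and D): 1 − (1 − 0.869358)(1 − 0.858559) = 0.981522
Parallel (E, F, and G): 1 − (1 − 0.796522)(1 − 0.889141)(1 − 0.722527) = 0.993741
Series ([0.993493], [0.981522], and [0.993741]): 0.993493 × 0.981522 × 0.993741 = 0.9690

0.9690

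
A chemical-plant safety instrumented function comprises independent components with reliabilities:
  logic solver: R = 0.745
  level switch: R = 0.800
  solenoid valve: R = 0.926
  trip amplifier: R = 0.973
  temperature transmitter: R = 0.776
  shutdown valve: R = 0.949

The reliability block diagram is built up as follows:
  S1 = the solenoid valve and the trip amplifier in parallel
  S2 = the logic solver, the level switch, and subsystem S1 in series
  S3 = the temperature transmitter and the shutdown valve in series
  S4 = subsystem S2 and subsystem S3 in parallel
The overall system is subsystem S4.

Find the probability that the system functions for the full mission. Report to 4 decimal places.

0.8932

Parallel (solenoid valve and trip amplifier): 1 − (1 − 0.926000)(1 − 0.973000) = 0.998002
Series (logic solver, level switch, and [0.998002]): 0.745000 × 0.800000 × 0.998002 = 0.594809
Series (temperature transmitter and shutdown valve): 0.776000 × 0.949000 = 0.736424
Parallel ([0.594809] and [0.736424]): 1 − (1 − 0.594809)(1 − 0.736424) = 0.8932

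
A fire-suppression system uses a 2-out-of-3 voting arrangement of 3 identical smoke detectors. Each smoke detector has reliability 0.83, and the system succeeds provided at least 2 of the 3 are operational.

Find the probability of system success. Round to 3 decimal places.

R = Σ_{i=2}^{3} C(3,i) p^i (1−p)^{3−i} with p = 0.83
C(3,2)·0.83^2·0.17^1 = 0.35134
C(3,3)·0.83^3·0.17^0 = 0.57179
Sum = 0.923

0.923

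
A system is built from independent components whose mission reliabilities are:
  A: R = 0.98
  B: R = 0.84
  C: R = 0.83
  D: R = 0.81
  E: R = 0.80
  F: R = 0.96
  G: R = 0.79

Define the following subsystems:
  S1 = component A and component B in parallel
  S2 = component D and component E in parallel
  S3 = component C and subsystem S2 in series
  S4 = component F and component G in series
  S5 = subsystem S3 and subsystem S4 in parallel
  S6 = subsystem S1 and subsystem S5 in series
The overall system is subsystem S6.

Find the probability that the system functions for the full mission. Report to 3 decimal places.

0.948

Parallel (A and B): 1 − (1 − 0.98000)(1 − 0.84000) = 0.99680
Parallel (D and E): 1 − (1 − 0.81000)(1 − 0.80000) = 0.96200
Series (C and [0.96200]): 0.83000 × 0.96200 = 0.79846
Series (F and G): 0.96000 × 0.79000 = 0.75840
Parallel ([0.79846] and [0.75840]): 1 − (1 − 0.79846)(1 − 0.75840) = 0.95131
Series ([0.99680] and [0.95131]): 0.99680 × 0.95131 = 0.948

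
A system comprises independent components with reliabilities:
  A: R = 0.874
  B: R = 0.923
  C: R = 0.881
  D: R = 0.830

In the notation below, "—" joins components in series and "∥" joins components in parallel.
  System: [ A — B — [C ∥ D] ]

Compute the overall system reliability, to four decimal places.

Parallel (C and D): 1 − (1 − 0.881000)(1 − 0.830000) = 0.979770
Series (A, B, and [0.979770]): 0.874000 × 0.923000 × 0.979770 = 0.7904

0.7904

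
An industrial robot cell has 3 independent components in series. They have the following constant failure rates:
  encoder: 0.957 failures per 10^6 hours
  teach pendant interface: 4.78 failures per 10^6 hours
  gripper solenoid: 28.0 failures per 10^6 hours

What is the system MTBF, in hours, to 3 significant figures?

Series of exponential components: λ_sys = Σ λ_i
λ_sys = 0.000000957 + 0.00000478 + 0.0000280 = 3.3737e-05 /h
MTBF = 1 / λ_sys = 29600 h

29600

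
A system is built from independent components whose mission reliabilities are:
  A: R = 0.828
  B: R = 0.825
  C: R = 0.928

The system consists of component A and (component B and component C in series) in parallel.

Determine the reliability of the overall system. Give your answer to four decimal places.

Series (B and C): 0.825000 × 0.928000 = 0.765600
Parallel (A and [0.765600]): 1 − (1 − 0.828000)(1 − 0.765600) = 0.9597

0.9597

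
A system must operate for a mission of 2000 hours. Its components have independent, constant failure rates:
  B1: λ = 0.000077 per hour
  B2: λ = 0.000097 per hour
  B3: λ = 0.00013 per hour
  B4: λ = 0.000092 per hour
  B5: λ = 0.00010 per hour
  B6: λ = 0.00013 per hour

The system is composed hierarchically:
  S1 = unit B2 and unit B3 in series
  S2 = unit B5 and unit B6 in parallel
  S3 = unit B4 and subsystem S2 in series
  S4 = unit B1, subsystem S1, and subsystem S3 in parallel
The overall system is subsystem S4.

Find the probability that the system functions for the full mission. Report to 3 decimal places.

R(B1) = exp(−0.000077 × 2000) = 0.85727
R(B2) = exp(−0.000097 × 2000) = 0.82366
R(B3) = exp(−0.00013 × 2000) = 0.77105
R(B4) = exp(−0.000092 × 2000) = 0.83194
R(B5) = exp(−0.00010 × 2000) = 0.81873
R(B6) = exp(−0.00013 × 2000) = 0.77105
Series (B2 and B3): 0.82366 × 0.77105 = 0.63508
Parallel (B5 and B6): 1 − (1 − 0.81873)(1 − 0.77105) = 0.95850
Series (B4 and [0.95850]): 0.83194 × 0.95850 = 0.79741
Parallel (B1, [0.63508], and [0.79741]): 1 − (1 − 0.85727)(1 − 0.63508)(1 − 0.79741) = 0.989

0.989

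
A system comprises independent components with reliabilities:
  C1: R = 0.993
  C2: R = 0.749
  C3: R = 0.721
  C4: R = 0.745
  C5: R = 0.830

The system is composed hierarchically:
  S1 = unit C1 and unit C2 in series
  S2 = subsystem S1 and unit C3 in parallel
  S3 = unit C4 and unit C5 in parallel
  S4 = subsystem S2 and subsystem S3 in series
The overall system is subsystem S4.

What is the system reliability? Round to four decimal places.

0.8883

Series (C1 and C2): 0.993000 × 0.749000 = 0.743757
Parallel ([0.743757] and C3): 1 − (1 − 0.743757)(1 − 0.721000) = 0.928508
Parallel (C4 and C5): 1 − (1 − 0.745000)(1 − 0.830000) = 0.956650
Series ([0.928508] and [0.956650]): 0.928508 × 0.956650 = 0.8883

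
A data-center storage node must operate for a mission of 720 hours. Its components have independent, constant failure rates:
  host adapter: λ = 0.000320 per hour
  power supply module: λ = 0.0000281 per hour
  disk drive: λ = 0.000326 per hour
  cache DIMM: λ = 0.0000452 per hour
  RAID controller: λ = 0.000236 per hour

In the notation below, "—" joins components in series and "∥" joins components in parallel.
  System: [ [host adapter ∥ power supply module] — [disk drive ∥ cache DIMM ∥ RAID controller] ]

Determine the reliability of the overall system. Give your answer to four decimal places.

R(host adapter) = exp(−0.000320 × 720) = 0.794216
R(power supply module) = exp(−0.0000281 × 720) = 0.979971
R(disk drive) = exp(−0.000326 × 720) = 0.790792
R(cache DIMM) = exp(−0.0000452 × 720) = 0.967980
R(RAID controller) = exp(−0.000236 × 720) = 0.843732
Parallel (host adapter and power supply module): 1 − (1 − 0.794216)(1 − 0.979971) = 0.995878
Parallel (disk drive, cache DIMM, and RAID controller): 1 − (1 − 0.790792)(1 − 0.967980)(1 − 0.843732) = 0.998953
Series ([0.995878] and [0.998953]): 0.995878 × 0.998953 = 0.9948

0.9948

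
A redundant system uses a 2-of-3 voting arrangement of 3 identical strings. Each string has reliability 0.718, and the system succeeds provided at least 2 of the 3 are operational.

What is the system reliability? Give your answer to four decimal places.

0.8063

R = Σ_{i=2}^{3} C(3,i) p^i (1−p)^{3−i} with p = 0.718
C(3,2)·0.718^2·0.282^1 = 0.436133
C(3,3)·0.718^3·0.282^0 = 0.370146
Sum = 0.8063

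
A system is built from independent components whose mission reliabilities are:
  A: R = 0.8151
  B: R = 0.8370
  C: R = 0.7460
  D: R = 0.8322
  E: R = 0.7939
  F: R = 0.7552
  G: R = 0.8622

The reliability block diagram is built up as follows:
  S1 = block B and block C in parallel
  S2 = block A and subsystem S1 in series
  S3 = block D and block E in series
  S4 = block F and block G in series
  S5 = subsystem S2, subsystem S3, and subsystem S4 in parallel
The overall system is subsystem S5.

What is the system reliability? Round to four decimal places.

0.9741

Parallel (B and C): 1 − (1 − 0.837000)(1 − 0.746000) = 0.958598
Series (A and [0.958598]): 0.815100 × 0.958598 = 0.781353
Series (D and E): 0.832200 × 0.793900 = 0.660684
Series (F and G): 0.755200 × 0.862200 = 0.651133
Parallel ([0.781353], [0.660684], and [0.651133]): 1 − (1 − 0.781353)(1 − 0.660684)(1 − 0.651133) = 0.9741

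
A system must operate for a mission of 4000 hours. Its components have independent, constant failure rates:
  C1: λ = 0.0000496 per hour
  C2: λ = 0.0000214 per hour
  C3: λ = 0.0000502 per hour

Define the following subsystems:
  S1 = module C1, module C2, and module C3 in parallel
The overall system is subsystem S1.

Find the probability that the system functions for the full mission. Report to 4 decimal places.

R(C1) = exp(−0.0000496 × 4000) = 0.820042
R(C2) = exp(−0.0000214 × 4000) = 0.917961
R(C3) = exp(−0.0000502 × 4000) = 0.818076
Parallel (C1, C2, and C3): 1 − (1 − 0.820042)(1 − 0.917961)(1 − 0.818076) = 0.9973

0.9973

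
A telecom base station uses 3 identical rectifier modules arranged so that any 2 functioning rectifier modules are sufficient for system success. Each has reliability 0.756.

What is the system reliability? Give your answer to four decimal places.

R = Σ_{i=2}^{3} C(3,i) p^i (1−p)^{3−i} with p = 0.756
C(3,2)·0.756^2·0.244^1 = 0.418364
C(3,3)·0.756^3·0.244^0 = 0.432081
Sum = 0.8504

0.8504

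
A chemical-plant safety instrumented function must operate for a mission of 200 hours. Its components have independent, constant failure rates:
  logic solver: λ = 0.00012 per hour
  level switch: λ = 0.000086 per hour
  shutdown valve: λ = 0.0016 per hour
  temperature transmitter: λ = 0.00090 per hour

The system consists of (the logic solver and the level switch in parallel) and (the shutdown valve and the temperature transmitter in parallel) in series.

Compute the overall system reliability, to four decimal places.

0.9545

R(logic solver) = exp(−0.00012 × 200) = 0.976286
R(level switch) = exp(−0.000086 × 200) = 0.982947
R(shutdown valve) = exp(−0.0016 × 200) = 0.726149
R(temperature transmitter) = exp(−0.00090 × 200) = 0.835270
Parallel (logic solver and level switch): 1 − (1 − 0.976286)(1 − 0.982947) = 0.999596
Parallel (shutdown valve and temperature transmitter): 1 − (1 − 0.726149)(1 − 0.835270) = 0.954889
Series ([0.999596] and [0.954889]): 0.999596 × 0.954889 = 0.9545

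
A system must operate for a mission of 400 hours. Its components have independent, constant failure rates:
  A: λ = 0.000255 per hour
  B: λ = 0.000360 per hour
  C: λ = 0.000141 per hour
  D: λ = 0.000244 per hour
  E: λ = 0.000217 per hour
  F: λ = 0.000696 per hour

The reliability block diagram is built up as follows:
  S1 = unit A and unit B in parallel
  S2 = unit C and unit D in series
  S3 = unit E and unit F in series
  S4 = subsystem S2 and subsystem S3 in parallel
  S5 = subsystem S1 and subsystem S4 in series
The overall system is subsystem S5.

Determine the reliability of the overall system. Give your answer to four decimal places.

R(A) = exp(−0.000255 × 400) = 0.903030
R(B) = exp(−0.000360 × 400) = 0.865888
R(C) = exp(−0.000141 × 400) = 0.945161
R(D) = exp(−0.000244 × 400) = 0.907012
R(E) = exp(−0.000217 × 400) = 0.916860
R(F) = exp(−0.000696 × 400) = 0.756994
Parallel (A and B): 1 − (1 − 0.903030)(1 − 0.865888) = 0.986995
Series (C and D): 0.945161 × 0.907012 = 0.857272
Series (E and F): 0.916860 × 0.756994 = 0.694058
Parallel ([0.857272] and [0.694058]): 1 − (1 − 0.857272)(1 − 0.694058) = 0.956334
Series ([0.986995] and [0.956334]): 0.986995 × 0.956334 = 0.9439

0.9439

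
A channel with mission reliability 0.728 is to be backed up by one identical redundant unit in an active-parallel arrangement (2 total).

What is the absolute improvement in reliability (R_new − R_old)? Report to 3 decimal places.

R_before = 0.728
R_after = 1 − (1 − 0.728)^2 = 0.926
ΔR = 0.926 − 0.728 = 0.198

0.198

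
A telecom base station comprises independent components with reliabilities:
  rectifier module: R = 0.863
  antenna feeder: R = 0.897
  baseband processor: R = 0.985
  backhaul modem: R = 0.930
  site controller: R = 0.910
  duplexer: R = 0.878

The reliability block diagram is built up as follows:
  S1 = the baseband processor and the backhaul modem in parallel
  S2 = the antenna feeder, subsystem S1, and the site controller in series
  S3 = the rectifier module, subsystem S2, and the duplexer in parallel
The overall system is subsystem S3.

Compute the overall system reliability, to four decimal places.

Parallel (baseband processor and backhaul modem): 1 − (1 − 0.985000)(1 − 0.930000) = 0.998950
Series (antenna feeder, [0.998950], and site controller): 0.897000 × 0.998950 × 0.910000 = 0.815413
Parallel (rectifier module, [0.815413], and duplexer): 1 − (1 − 0.863000)(1 − 0.815413)(1 − 0.878000) = 0.9969

0.9969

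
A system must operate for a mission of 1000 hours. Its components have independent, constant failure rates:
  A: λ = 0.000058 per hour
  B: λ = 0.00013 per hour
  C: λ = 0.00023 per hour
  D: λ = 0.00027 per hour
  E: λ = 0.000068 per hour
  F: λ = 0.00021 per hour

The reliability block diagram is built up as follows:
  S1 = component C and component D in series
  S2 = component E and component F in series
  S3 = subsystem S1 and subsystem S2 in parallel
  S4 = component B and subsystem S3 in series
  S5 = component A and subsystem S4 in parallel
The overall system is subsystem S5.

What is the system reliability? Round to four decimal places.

R(A) = exp(−0.000058 × 1000) = 0.943650
R(B) = exp(−0.00013 × 1000) = 0.878095
R(C) = exp(−0.00023 × 1000) = 0.794534
R(D) = exp(−0.00027 × 1000) = 0.763379
R(E) = exp(−0.000068 × 1000) = 0.934260
R(F) = exp(−0.00021 × 1000) = 0.810584
Series (C and D): 0.794534 × 0.763379 = 0.606531
Series (E and F): 0.934260 × 0.810584 = 0.757296
Parallel ([0.606531] and [0.757296]): 1 − (1 − 0.606531)(1 − 0.757296) = 0.904503
Series (B and [0.904503]): 0.878095 × 0.904503 = 0.794240
Parallel (A and [0.794240]): 1 − (1 − 0.943650)(1 − 0.794240) = 0.9884

0.9884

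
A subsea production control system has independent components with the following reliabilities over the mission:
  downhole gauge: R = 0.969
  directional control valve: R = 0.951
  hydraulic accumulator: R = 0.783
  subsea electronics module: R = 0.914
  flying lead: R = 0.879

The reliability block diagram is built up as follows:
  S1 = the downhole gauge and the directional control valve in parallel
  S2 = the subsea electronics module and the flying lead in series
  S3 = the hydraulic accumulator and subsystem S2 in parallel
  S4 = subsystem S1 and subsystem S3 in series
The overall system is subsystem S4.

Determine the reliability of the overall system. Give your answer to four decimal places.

Parallel (downhole gauge and directional control valve): 1 − (1 − 0.969000)(1 − 0.951000) = 0.998481
Series (subsea electronics module and flying lead): 0.914000 × 0.879000 = 0.803406
Parallel (hydraulic accumulator and [0.803406]): 1 − (1 − 0.783000)(1 − 0.803406) = 0.957339
Series ([0.998481] and [0.957339]): 0.998481 × 0.957339 = 0.9559

0.9559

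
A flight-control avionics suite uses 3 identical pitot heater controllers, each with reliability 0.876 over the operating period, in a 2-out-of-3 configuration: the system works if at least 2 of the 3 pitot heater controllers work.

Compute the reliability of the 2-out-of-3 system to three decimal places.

0.958

R = Σ_{i=2}^{3} C(3,i) p^i (1−p)^{3−i} with p = 0.876
C(3,2)·0.876^2·0.124^1 = 0.28546
C(3,3)·0.876^3·0.124^0 = 0.67222
Sum = 0.958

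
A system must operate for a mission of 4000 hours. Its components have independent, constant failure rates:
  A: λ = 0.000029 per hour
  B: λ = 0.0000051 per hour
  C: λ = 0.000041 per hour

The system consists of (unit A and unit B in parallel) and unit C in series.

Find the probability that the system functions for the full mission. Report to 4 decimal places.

0.8469

R(A) = exp(−0.000029 × 4000) = 0.890475
R(B) = exp(−0.0000051 × 4000) = 0.979807
R(C) = exp(−0.000041 × 4000) = 0.848742
Parallel (A and B): 1 − (1 − 0.890475)(1 − 0.979807) = 0.997788
Series ([0.997788] and C): 0.997788 × 0.848742 = 0.8469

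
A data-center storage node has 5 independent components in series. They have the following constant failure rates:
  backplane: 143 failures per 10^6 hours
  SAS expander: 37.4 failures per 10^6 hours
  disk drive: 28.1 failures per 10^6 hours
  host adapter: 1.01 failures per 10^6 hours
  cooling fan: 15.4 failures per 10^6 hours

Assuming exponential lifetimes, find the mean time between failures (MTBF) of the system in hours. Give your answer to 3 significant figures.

Series of exponential components: λ_sys = Σ λ_i
λ_sys = 0.000143 + 0.0000374 + 0.0000281 + 0.00000101 + 0.0000154 = 2.2491e-04 /h
MTBF = 1 / λ_sys = 4450 h

4450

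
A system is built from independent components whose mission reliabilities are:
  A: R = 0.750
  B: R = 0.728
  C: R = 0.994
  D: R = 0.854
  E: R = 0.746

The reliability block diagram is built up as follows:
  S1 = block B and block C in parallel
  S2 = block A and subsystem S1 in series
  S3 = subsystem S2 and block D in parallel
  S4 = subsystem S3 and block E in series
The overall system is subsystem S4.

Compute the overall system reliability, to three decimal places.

0.719

Parallel (B and C): 1 − (1 − 0.72800)(1 − 0.99400) = 0.99837
Series (A and [0.99837]): 0.75000 × 0.99837 = 0.74878
Parallel ([0.74878] and D): 1 − (1 − 0.74878)(1 − 0.85400) = 0.96332
Series ([0.96332] and E): 0.96332 × 0.74600 = 0.719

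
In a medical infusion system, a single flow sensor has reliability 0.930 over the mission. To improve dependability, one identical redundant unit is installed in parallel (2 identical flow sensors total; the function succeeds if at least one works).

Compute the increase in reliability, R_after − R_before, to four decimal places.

0.0651

R_before = 0.930
R_after = 1 − (1 − 0.930)^2 = 0.9951
ΔR = 0.9951 − 0.930 = 0.0651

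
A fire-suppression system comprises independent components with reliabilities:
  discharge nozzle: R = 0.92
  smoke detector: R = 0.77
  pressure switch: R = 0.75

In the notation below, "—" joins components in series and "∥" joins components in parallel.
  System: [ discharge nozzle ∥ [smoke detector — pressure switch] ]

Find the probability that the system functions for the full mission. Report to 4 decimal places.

0.9662

Series (smoke detector and pressure switch): 0.770000 × 0.750000 = 0.577500
Parallel (discharge nozzle and [0.577500]): 1 − (1 − 0.920000)(1 − 0.577500) = 0.9662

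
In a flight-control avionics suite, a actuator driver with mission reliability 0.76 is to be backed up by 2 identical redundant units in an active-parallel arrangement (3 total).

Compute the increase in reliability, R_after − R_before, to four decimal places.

R_before = 0.76
R_after = 1 − (1 − 0.76)^3 = 0.9862
ΔR = 0.9862 − 0.76 = 0.2262

0.2262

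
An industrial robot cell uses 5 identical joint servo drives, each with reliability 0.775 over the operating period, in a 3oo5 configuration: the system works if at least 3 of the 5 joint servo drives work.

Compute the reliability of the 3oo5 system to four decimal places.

R = Σ_{i=3}^{5} C(5,i) p^i (1−p)^{5−i} with p = 0.775
C(5,3)·0.775^3·0.225^2 = 0.235651
C(5,4)·0.775^4·0.225^1 = 0.405844
C(5,5)·0.775^5·0.225^0 = 0.279582
Sum = 0.9211

0.9211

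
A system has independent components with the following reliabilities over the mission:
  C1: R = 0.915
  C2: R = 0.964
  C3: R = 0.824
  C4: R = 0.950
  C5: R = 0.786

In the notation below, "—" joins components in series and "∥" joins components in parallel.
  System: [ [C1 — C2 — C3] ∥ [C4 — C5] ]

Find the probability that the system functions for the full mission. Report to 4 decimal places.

Series (C1, C2, and C3): 0.915000 × 0.964000 × 0.824000 = 0.726817
Series (C4 and C5): 0.950000 × 0.786000 = 0.746700
Parallel ([0.726817] and [0.746700]): 1 − (1 − 0.726817)(1 − 0.746700) = 0.9308

0.9308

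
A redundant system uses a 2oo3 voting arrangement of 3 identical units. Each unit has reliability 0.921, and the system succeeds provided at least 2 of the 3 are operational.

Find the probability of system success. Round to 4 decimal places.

R = Σ_{i=2}^{3} C(3,i) p^i (1−p)^{3−i} with p = 0.921
C(3,2)·0.921^2·0.079^1 = 0.201033
C(3,3)·0.921^3·0.079^0 = 0.781230
Sum = 0.9823

0.9823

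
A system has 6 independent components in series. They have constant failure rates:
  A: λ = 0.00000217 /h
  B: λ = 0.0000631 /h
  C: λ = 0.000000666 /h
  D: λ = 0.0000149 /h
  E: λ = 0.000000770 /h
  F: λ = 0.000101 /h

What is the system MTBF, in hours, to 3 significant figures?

Series of exponential components: λ_sys = Σ λ_i
λ_sys = 0.00000217 + 0.0000631 + 0.000000666 + 0.0000149 + 0.000000770 + 0.000101 = 1.8261e-04 /h
MTBF = 1 / λ_sys = 5480 h

5480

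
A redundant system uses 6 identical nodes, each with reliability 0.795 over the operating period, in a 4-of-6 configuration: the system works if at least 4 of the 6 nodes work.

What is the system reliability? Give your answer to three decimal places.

0.895

R = Σ_{i=4}^{6} C(6,i) p^i (1−p)^{6−i} with p = 0.795
C(6,4)·0.795^4·0.205^2 = 0.25181
C(6,5)·0.795^5·0.205^1 = 0.39061
C(6,6)·0.795^6·0.205^0 = 0.25247
Sum = 0.895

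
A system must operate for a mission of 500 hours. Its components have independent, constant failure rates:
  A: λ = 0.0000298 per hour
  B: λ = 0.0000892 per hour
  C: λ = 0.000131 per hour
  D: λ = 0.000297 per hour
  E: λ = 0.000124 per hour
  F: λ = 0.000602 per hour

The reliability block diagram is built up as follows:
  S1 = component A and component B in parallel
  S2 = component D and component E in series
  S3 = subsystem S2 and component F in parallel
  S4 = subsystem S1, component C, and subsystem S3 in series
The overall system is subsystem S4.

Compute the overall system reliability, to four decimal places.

R(A) = exp(−0.0000298 × 500) = 0.985210
R(B) = exp(−0.0000892 × 500) = 0.956380
R(C) = exp(−0.000131 × 500) = 0.936599
R(D) = exp(−0.000297 × 500) = 0.862000
R(E) = exp(−0.000124 × 500) = 0.939883
R(F) = exp(−0.000602 × 500) = 0.740078
Parallel (A and B): 1 − (1 − 0.985210)(1 − 0.956380) = 0.999355
Series (D and E): 0.862000 × 0.939883 = 0.810179
Parallel ([0.810179] and F): 1 − (1 − 0.810179)(1 − 0.740078) = 0.950661
Series ([0.999355], C, and [0.950661]): 0.999355 × 0.936599 × 0.950661 = 0.8898

0.8898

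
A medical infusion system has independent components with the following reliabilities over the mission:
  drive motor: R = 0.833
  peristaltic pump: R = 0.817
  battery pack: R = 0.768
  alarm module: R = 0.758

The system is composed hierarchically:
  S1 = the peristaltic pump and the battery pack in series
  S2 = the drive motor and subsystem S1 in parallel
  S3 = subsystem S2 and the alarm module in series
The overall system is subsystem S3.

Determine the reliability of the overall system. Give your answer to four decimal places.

0.7108

Series (peristaltic pump and battery pack): 0.817000 × 0.768000 = 0.627456
Parallel (drive motor and [0.627456]): 1 − (1 − 0.833000)(1 − 0.627456) = 0.937785
Series ([0.937785] and alarm module): 0.937785 × 0.758000 = 0.7108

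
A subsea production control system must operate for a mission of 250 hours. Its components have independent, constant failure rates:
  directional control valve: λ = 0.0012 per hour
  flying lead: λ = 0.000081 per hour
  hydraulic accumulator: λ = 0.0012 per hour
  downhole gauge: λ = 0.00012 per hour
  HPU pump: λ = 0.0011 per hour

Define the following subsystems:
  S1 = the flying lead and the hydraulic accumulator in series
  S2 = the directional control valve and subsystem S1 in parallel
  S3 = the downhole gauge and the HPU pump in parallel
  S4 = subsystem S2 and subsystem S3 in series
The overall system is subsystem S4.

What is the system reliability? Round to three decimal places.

R(directional control valve) = exp(−0.0012 × 250) = 0.74082
R(flying lead) = exp(−0.000081 × 250) = 0.97995
R(hydraulic accumulator) = exp(−0.0012 × 250) = 0.74082
R(downhole gauge) = exp(−0.00012 × 250) = 0.97045
R(HPU pump) = exp(−0.0011 × 250) = 0.75957
Series (flying lead and hydraulic accumulator): 0.97995 × 0.74082 = 0.72597
Parallel (directional control valve and [0.72597]): 1 − (1 − 0.74082)(1 − 0.72597) = 0.92898
Parallel (downhole gauge and HPU pump): 1 − (1 − 0.97045)(1 − 0.75957) = 0.99290
Series ([0.92898] and [0.99290]): 0.92898 × 0.99290 = 0.922

0.922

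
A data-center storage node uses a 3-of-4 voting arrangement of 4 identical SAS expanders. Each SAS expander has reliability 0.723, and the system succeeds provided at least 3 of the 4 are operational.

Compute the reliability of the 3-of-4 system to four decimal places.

R = Σ_{i=3}^{4} C(4,i) p^i (1−p)^{4−i} with p = 0.723
C(4,3)·0.723^3·0.277^1 = 0.418750
C(4,4)·0.723^4·0.277^0 = 0.273246
Sum = 0.6920

0.6920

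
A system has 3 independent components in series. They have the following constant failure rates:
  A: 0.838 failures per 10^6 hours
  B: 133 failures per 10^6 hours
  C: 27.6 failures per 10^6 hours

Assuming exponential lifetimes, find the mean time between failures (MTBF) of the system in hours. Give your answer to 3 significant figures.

Series of exponential components: λ_sys = Σ λ_i
λ_sys = 0.000000838 + 0.000133 + 0.0000276 = 1.6144e-04 /h
MTBF = 1 / λ_sys = 6190 h

6190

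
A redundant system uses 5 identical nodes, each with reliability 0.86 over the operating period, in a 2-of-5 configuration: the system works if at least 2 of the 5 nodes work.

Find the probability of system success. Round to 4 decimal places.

0.9983

R = Σ_{i=2}^{5} C(5,i) p^i (1−p)^{5−i} with p = 0.86
C(5,2)·0.86^2·0.14^3 = 0.020295
C(5,3)·0.86^3·0.14^2 = 0.124667
C(5,4)·0.86^4·0.14^1 = 0.382906
C(5,5)·0.86^5·0.14^0 = 0.470427
Sum = 0.9983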